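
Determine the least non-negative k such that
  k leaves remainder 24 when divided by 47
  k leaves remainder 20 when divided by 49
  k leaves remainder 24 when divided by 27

The moduli are pairwise coprime; N = 47·49·27 = 62181.
N/47 = 1323; 1323 ≡ 7 (mod 47); 7·27 ≡ 1, so inverse 27.
N/49 = 1269; 1269 ≡ 44 (mod 49); 44·39 ≡ 1, so inverse 39.
N/27 = 2303; 2303 ≡ 8 (mod 27); 8·17 ≡ 1, so inverse 17.
k ≡ 24·1323·27 + 20·1269·39 + 24·2303·17 = 2786748.
2786748 mod 62181 = 50784.

50784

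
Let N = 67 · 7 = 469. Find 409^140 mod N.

Mod 67: 409 ≡ 7; by Fermat, exponent reduces to 140 mod 66 = 8; 7^8 ≡ 54 (mod 67).
Mod 7: 409 ≡ 3; by Fermat, exponent reduces to 140 mod 6 = 2; 3^2 ≡ 2 (mod 7).
Combine by CRT: x ≡ 54 (mod 67), x ≡ 2 (mod 7) ⇒ x ≡ 121 (mod 469).

121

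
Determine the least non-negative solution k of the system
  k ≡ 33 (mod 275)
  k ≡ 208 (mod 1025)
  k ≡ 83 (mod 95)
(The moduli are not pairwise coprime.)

186758

Combine the congruences pairwise.
gcd(275, 1025) = 25 and 25 | (208 − 33), so the pair is consistent; merging gives k ≡ 6358 (mod 11275), where 11275 = lcm(275, 1025).
gcd(11275, 95) = 5 and 5 | (83 − 6358), so the pair is consistent; merging gives k ≡ 186758 (mod 214225), where 214225 = lcm(11275, 95).
The solution is unique modulo lcm(275, 1025, 95) = 214225.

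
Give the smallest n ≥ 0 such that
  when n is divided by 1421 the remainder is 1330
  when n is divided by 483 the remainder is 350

51065

Combine the congruences pairwise.
gcd(1421, 483) = 7 and 7 | (350 − 1330), so the pair is consistent; merging gives n ≡ 51065 (mod 98049), where 98049 = lcm(1421, 483).
The solution is unique modulo lcm(1421, 483) = 98049.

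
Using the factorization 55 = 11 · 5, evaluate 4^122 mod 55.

Mod 11: 4 ≡ 4; by Fermat, exponent reduces to 122 mod 10 = 2; 4^2 ≡ 5 (mod 11).
Mod 5: 4 ≡ 4; by Fermat, exponent reduces to 122 mod 4 = 2; 4^2 ≡ 1 (mod 5).
Combine by CRT: x ≡ 5 (mod 11), x ≡ 1 (mod 5) ⇒ x ≡ 16 (mod 55).

16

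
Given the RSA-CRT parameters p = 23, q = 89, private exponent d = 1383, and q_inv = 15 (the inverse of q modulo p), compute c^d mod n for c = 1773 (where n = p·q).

d_p = d mod (p−1) = 1383 mod 22 = 19; d_q = d mod (q−1) = 63.
m₁ = c^(d_p) mod p: c ≡ 2 (mod 23), and 2^19 mod 23 = 3.
m₂ = c^(d_q) mod q: c ≡ 82 (mod 89), and 82^63 mod 89 = 59.
h = q_inv·(m₁ − m₂) mod p = 15·(3 − 59) mod 23 = 11.
m = m₂ + h·q = 59 + 11·89 = 1038.

1038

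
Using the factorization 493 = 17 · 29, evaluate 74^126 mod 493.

349

Mod 17: 74 ≡ 6; by Fermat, exponent reduces to 126 mod 16 = 14; 6^14 ≡ 9 (mod 17).
Mod 29: 74 ≡ 16; by Fermat, exponent reduces to 126 mod 28 = 14; 16^14 ≡ 1 (mod 29).
Combine by CRT: x ≡ 9 (mod 17), x ≡ 1 (mod 29) ⇒ x ≡ 349 (mod 493).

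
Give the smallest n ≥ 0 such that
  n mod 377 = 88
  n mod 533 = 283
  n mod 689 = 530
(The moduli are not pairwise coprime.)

420820

gcd(377, 533) = 13 and 13 | (283 − 88), so the pair is consistent; merging gives n ≡ 3481 (mod 15457), where 15457 = lcm(377, 533).
gcd(15457, 689) = 13 and 13 | (530 − 3481), so the pair is consistent; merging gives n ≡ 420820 (mod 819221), where 819221 = lcm(15457, 689).
The solution is unique modulo lcm(377, 533, 689) = 819221.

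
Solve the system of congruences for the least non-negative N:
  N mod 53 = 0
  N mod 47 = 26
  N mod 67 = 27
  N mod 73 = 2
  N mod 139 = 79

The moduli are pairwise coprime; M = 53·47·67·73·139 = 1693503859.
M/53 = 31952903; 31952903 ≡ 51 (mod 53); 51·26 ≡ 1, so inverse 26.
M/47 = 36031997; 36031997 ≡ 11 (mod 47); 11·30 ≡ 1, so inverse 30.
M/67 = 25276177; 25276177 ≡ 25 (mod 67); 25·59 ≡ 1, so inverse 59.
M/73 = 23198683; 23198683 ≡ 13 (mod 73); 13·45 ≡ 1, so inverse 45.
M/139 = 12183481; 12183481 ≡ 131 (mod 139); 131·52 ≡ 1, so inverse 52.
N ≡ 0·31952903·26 + 26·36031997·30 + 27·25276177·59 + 2·23198683·45 + 79·12183481·52 = 120507529039.
120507529039 mod 1693503859 = 268755050.

268755050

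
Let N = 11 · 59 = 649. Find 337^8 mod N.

Mod 11: 337 ≡ 7; 7^8 ≡ 9 (mod 11).
Mod 59: 337 ≡ 42; 42^8 ≡ 57 (mod 59).
Combine by CRT: x ≡ 9 (mod 11), x ≡ 57 (mod 59) ⇒ x ≡ 647 (mod 649).

647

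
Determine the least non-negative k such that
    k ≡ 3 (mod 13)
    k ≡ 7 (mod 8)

Combine the congruences pairwise.
From k ≡ 3 (mod 13) write k = 3 + 13t. Substituting into k ≡ 7 (mod 8) gives 13t ≡ 4 (mod 8), and since 5⁻¹ ≡ 5 (mod 8), t ≡ 4. Hence k ≡ 3 + 13·4 = 55 (mod 104).

55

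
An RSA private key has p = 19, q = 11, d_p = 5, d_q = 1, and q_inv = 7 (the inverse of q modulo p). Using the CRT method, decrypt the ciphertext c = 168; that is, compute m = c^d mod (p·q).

m₁ = c^(d_p) mod p: c ≡ 16 (mod 19), and 16^5 mod 19 = 4.
m₂ = c^(d_q) mod q: c ≡ 3 (mod 11), and 3^1 mod 11 = 3.
h = q_inv·(m₁ − m₂) mod p = 7·(4 − 3) mod 19 = 7.
m = m₂ + h·q = 3 + 7·11 = 80.

80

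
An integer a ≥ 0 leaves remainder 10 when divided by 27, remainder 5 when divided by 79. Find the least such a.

874

Combine the congruences pairwise.
From a ≡ 10 (mod 27) write a = 10 + 27t. Substituting into a ≡ 5 (mod 79) gives 27t ≡ 74 (mod 79), and since 27⁻¹ ≡ 41 (mod 79), t ≡ 32. Hence a ≡ 10 + 27·32 = 874 (mod 2133).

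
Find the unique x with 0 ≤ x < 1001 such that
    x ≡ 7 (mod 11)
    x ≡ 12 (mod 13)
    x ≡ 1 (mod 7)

The moduli are pairwise coprime; N = 11·13·7 = 1001.
N/11 = 91; 91 ≡ 3 (mod 11); 3·4 ≡ 1, so inverse 4.
N/13 = 77; 77 ≡ 12 (mod 13); 12·12 ≡ 1, so inverse 12.
N/7 = 143; 143 ≡ 3 (mod 7); 3·5 ≡ 1, so inverse 5.
x ≡ 7·91·4 + 12·77·12 + 1·143·5 = 14351.
14351 mod 1001 = 337.

337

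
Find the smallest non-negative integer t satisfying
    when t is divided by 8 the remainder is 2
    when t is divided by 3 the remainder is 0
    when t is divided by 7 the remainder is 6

90

Combine the congruences pairwise.
From t ≡ 2 (mod 8) write t = 2 + 8s. Substituting into t ≡ 0 (mod 3) gives 8s ≡ 1 (mod 3), and since 2⁻¹ ≡ 2 (mod 3), s ≡ 2. Hence t ≡ 2 + 8·2 = 18 (mod 24).
From t ≡ 18 (mod 24) write t = 18 + 24s. Substituting into t ≡ 6 (mod 7) gives 24s ≡ 2 (mod 7), and since 3⁻¹ ≡ 5 (mod 7), s ≡ 3. Hence t ≡ 18 + 24·3 = 90 (mod 168).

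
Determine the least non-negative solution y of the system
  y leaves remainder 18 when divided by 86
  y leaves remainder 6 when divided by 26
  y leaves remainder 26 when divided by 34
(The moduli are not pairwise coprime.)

Combine the congruences pairwise.
gcd(86, 26) = 2 and 2 | (6 − 18), so the pair is consistent; merging gives y ≡ 448 (mod 1118), where 1118 = lcm(86, 26).
gcd(1118, 34) = 2 and 2 | (26 − 448), so the pair is consistent; merging gives y ≡ 13864 (mod 19006), where 19006 = lcm(1118, 34).
The solution is unique modulo lcm(86, 26, 34) = 19006.

13864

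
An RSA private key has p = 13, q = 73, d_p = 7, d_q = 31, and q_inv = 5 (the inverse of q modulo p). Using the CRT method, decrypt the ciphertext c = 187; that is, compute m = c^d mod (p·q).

580

m₁ = c^(d_p) mod p: c ≡ 5 (mod 13), and 5^7 mod 13 = 8.
m₂ = c^(d_q) mod q: c ≡ 41 (mod 73), and 41^31 mod 73 = 69.
h = q_inv·(m₁ − m₂) mod p = 5·(8 − 69) mod 13 = 7.
m = m₂ + h·q = 69 + 7·73 = 580.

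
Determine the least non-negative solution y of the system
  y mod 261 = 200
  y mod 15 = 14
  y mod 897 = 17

gcd(261, 15) = 3 and 3 | (14 − 200), so the pair is consistent; merging gives y ≡ 1244 (mod 1305), where 1305 = lcm(261, 15).
gcd(1305, 897) = 3 and 3 | (17 − 1244), so the pair is consistent; merging gives y ≡ 373169 (mod 390195), where 390195 = lcm(1305, 897).
The solution is unique modulo lcm(261, 15, 897) = 390195.

373169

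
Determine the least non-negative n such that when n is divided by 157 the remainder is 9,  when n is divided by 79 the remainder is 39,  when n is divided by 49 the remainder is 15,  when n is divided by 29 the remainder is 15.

Combine the congruences pairwise.
From n ≡ 9 (mod 157) write n = 9 + 157t. Substituting into n ≡ 39 (mod 79) gives 157t ≡ 30 (mod 79), and since 78⁻¹ ≡ 78 (mod 79), t ≡ 49. Hence n ≡ 9 + 157·49 = 7702 (mod 12403).
From n ≡ 7702 (mod 12403) write n = 7702 + 12403t. Substituting into n ≡ 15 (mod 49) gives 12403t ≡ 6 (mod 49), and since 6⁻¹ ≡ 41 (mod 49), t ≡ 1. Hence n ≡ 7702 + 12403·1 = 20105 (mod 607747).
From n ≡ 20105 (mod 607747) write n = 20105 + 607747t. Substituting into n ≡ 15 (mod 29) gives 607747t ≡ 7 (mod 29), and since 23⁻¹ ≡ 24 (mod 29), t ≡ 23. Hence n ≡ 20105 + 607747·23 = 13998286 (mod 17624663).

13998286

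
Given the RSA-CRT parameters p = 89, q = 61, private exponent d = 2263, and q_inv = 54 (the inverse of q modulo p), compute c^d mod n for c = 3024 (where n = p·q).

d_p = d mod (p−1) = 2263 mod 88 = 63; d_q = d mod (q−1) = 43.
m₁ = c^(d_p) mod p: c ≡ 87 (mod 89), and 87^63 mod 89 = 11.
m₂ = c^(d_q) mod q: c ≡ 35 (mod 61), and 35^43 mod 61 = 51.
h = q_inv·(m₁ − m₂) mod p = 54·(11 − 51) mod 89 = 65.
m = m₂ + h·q = 51 + 65·61 = 4016.

4016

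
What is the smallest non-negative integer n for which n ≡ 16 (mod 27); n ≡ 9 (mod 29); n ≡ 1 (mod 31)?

The moduli are pairwise coprime; M = 27·29·31 = 24273.
M/27 = 899; 899 ≡ 8 (mod 27); 8·17 ≡ 1, so inverse 17.
M/29 = 837; 837 ≡ 25 (mod 29); 25·7 ≡ 1, so inverse 7.
M/31 = 783; 783 ≡ 8 (mod 31); 8·4 ≡ 1, so inverse 4.
n ≡ 16·899·17 + 9·837·7 + 1·783·4 = 300391.
300391 mod 24273 = 9115.

9115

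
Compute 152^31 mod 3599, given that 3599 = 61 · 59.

1617

Mod 61: 152 ≡ 30; 30^31 ≡ 31 (mod 61).
Mod 59: 152 ≡ 34; 34^31 ≡ 24 (mod 59).
Combine by CRT: x ≡ 31 (mod 61), x ≡ 24 (mod 59) ⇒ x ≡ 1617 (mod 3599).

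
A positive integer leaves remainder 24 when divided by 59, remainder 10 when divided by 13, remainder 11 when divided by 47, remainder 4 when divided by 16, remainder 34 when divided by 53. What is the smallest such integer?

From a ≡ 24 (mod 59) write a = 24 + 59t. Substituting into a ≡ 10 (mod 13) gives 59t ≡ 12 (mod 13), and since 7⁻¹ ≡ 2 (mod 13), t ≡ 11. Hence a ≡ 24 + 59·11 = 673 (mod 767).
From a ≡ 673 (mod 767) write a = 673 + 767t. Substituting into a ≡ 11 (mod 47) gives 767t ≡ 43 (mod 47), and since 15⁻¹ ≡ 22 (mod 47), t ≡ 6. Hence a ≡ 673 + 767·6 = 5275 (mod 36049).
From a ≡ 5275 (mod 36049) write a = 5275 + 36049t. Substituting into a ≡ 4 (mod 16) gives 36049t ≡ 9 (mod 16), and since 1⁻¹ ≡ 1 (mod 16), t ≡ 9. Hence a ≡ 5275 + 36049·9 = 329716 (mod 576784).
From a ≡ 329716 (mod 576784) write a = 329716 + 576784t. Substituting into a ≡ 34 (mod 53) gives 576784t ≡ 31 (mod 53), and since 38⁻¹ ≡ 7 (mod 53), t ≡ 5. Hence a ≡ 329716 + 576784·5 = 3213636 (mod 30569552).

3213636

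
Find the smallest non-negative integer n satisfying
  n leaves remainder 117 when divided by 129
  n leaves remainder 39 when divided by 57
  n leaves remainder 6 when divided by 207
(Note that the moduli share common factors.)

136212

gcd(129, 57) = 3 and 3 | (39 − 117), so the pair is consistent; merging gives n ≡ 1407 (mod 2451), where 2451 = lcm(129, 57).
gcd(2451, 207) = 3 and 3 | (6 − 1407), so the pair is consistent; merging gives n ≡ 136212 (mod 169119), where 169119 = lcm(2451, 207).
The solution is unique modulo lcm(129, 57, 207) = 169119.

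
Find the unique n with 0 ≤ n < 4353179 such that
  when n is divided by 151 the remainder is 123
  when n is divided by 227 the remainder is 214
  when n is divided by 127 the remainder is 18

Combine the congruences pairwise.
From n ≡ 123 (mod 151) write n = 123 + 151t. Substituting into n ≡ 214 (mod 227) gives 151t ≡ 91 (mod 227), and since 151⁻¹ ≡ 224 (mod 227), t ≡ 181. Hence n ≡ 123 + 151·181 = 27454 (mod 34277).
From n ≡ 27454 (mod 34277) write n = 27454 + 34277t. Substituting into n ≡ 18 (mod 127) gives 34277t ≡ 123 (mod 127), and since 114⁻¹ ≡ 39 (mod 127), t ≡ 98. Hence n ≡ 27454 + 34277·98 = 3386600 (mod 4353179).

3386600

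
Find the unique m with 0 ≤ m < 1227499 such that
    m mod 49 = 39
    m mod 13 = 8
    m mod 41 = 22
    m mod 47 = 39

The moduli are pairwise coprime; N = 49·13·41·47 = 1227499.
N/49 = 25051; 25051 ≡ 12 (mod 49); 12·45 ≡ 1, so inverse 45.
N/13 = 94423; 94423 ≡ 4 (mod 13); 4·10 ≡ 1, so inverse 10.
N/41 = 29939; 29939 ≡ 9 (mod 41); 9·32 ≡ 1, so inverse 32.
N/47 = 26117; 26117 ≡ 32 (mod 47); 32·25 ≡ 1, so inverse 25.
m ≡ 39·25051·45 + 8·94423·10 + 22·29939·32 + 39·26117·25 = 98059476.
98059476 mod 1227499 = 1087055.

1087055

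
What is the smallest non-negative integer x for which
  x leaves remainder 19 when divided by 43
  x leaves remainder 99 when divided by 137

4620

From x ≡ 19 (mod 43) write x = 19 + 43t. Substituting into x ≡ 99 (mod 137) gives 43t ≡ 80 (mod 137), and since 43⁻¹ ≡ 51 (mod 137), t ≡ 107. Hence x ≡ 19 + 43·107 = 4620 (mod 5891).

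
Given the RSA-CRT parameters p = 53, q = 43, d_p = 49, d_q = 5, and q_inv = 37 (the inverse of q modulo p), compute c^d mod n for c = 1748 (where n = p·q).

1854

m₁ = c^(d_p) mod p: c ≡ 52 (mod 53), and 52^49 mod 53 = 52.
m₂ = c^(d_q) mod q: c ≡ 28 (mod 43), and 28^5 mod 43 = 5.
h = q_inv·(m₁ − m₂) mod p = 37·(52 − 5) mod 53 = 43.
m = m₂ + h·q = 5 + 43·43 = 1854.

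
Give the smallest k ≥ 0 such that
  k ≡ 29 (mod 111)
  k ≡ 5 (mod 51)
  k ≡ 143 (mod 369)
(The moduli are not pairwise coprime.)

206045

gcd(111, 51) = 3 and 3 | (5 − 29), so the pair is consistent; merging gives k ≡ 362 (mod 1887), where 1887 = lcm(111, 51).
gcd(1887, 369) = 3 and 3 | (143 − 362), so the pair is consistent; merging gives k ≡ 206045 (mod 232101), where 232101 = lcm(1887, 369).
The solution is unique modulo lcm(111, 51, 369) = 232101.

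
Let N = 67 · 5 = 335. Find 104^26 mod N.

Mod 67: 104 ≡ 37; 37^26 ≡ 29 (mod 67).
Mod 5: 104 ≡ 4; by Fermat, exponent reduces to 26 mod 4 = 2; 4^2 ≡ 1 (mod 5).
Combine by CRT: x ≡ 29 (mod 67), x ≡ 1 (mod 5) ⇒ x ≡ 96 (mod 335).

96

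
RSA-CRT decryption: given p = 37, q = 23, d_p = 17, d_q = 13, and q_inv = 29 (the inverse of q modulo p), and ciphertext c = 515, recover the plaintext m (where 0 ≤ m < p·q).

m₁ = c^(d_p) mod p: c ≡ 34 (mod 37), and 34^17 mod 37 = 12.
m₂ = c^(d_q) mod q: c ≡ 9 (mod 23), and 9^13 mod 23 = 12.
h = q_inv·(m₁ − m₂) mod p = 29·(12 − 12) mod 37 = 0.
m = m₂ + h·q = 12 + 0·23 = 12.

12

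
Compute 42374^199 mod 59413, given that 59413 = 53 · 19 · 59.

Mod 53: 42374 ≡ 27; by Fermat, exponent reduces to 199 mod 52 = 43; 27^43 ≡ 35 (mod 53).
Mod 19: 42374 ≡ 4; by Fermat, exponent reduces to 199 mod 18 = 1; 4^1 ≡ 4 (mod 19).
Mod 59: 42374 ≡ 12; by Fermat, exponent reduces to 199 mod 58 = 25; 12^25 ≡ 35 (mod 59).
Combine by CRT: x ≡ 35 (mod 53), x ≡ 4 (mod 19), x ≡ 35 (mod 59) ⇒ x ≡ 34432 (mod 59413).

34432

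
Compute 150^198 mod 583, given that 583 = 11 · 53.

119

Mod 11: 150 ≡ 7; by Fermat, exponent reduces to 198 mod 10 = 8; 7^8 ≡ 9 (mod 11).
Mod 53: 150 ≡ 44; by Fermat, exponent reduces to 198 mod 52 = 42; 44^42 ≡ 13 (mod 53).
Combine by CRT: x ≡ 9 (mod 11), x ≡ 13 (mod 53) ⇒ x ≡ 119 (mod 583).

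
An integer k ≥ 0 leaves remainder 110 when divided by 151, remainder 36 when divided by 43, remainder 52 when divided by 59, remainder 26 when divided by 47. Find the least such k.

The moduli are pairwise coprime; N = 151·43·59·47 = 18005089.
N/151 = 119239; 119239 ≡ 100 (mod 151); 100·74 ≡ 1, so inverse 74.
N/43 = 418723; 418723 ≡ 32 (mod 43); 32·39 ≡ 1, so inverse 39.
N/59 = 305171; 305171 ≡ 23 (mod 59); 23·18 ≡ 1, so inverse 18.
N/47 = 383087; 383087 ≡ 37 (mod 47); 37·14 ≡ 1, so inverse 14.
k ≡ 110·119239·74 + 36·418723·39 + 52·305171·18 + 26·383087·14 = 1983576276.
1983576276 mod 18005089 = 3016486.

3016486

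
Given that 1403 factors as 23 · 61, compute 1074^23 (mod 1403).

1304

Mod 23: 1074 ≡ 16; by Fermat, exponent reduces to 23 mod 22 = 1; 16^1 ≡ 16 (mod 23).
Mod 61: 1074 ≡ 37; 37^23 ≡ 23 (mod 61).
Combine by CRT: x ≡ 16 (mod 23), x ≡ 23 (mod 61) ⇒ x ≡ 1304 (mod 1403).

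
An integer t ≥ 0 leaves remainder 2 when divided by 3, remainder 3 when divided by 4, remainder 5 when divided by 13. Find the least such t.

83

Combine the congruences pairwise.
From t ≡ 2 (mod 3) write t = 2 + 3s. Substituting into t ≡ 3 (mod 4) gives 3s ≡ 1 (mod 4), and since 3⁻¹ ≡ 3 (mod 4), s ≡ 3. Hence t ≡ 2 + 3·3 = 11 (mod 12).
From t ≡ 11 (mod 12) write t = 11 + 12s. Substituting into t ≡ 5 (mod 13) gives 12s ≡ 7 (mod 13), and since 12⁻¹ ≡ 12 (mod 13), s ≡ 6. Hence t ≡ 11 + 12·6 = 83 (mod 156).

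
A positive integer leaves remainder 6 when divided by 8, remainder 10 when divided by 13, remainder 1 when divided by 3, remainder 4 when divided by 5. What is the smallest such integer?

1414

The moduli are pairwise coprime; N = 8·13·3·5 = 1560.
N/8 = 195; 195 ≡ 3 (mod 8); 3·3 ≡ 1, so inverse 3.
N/13 = 120; 120 ≡ 3 (mod 13); 3·9 ≡ 1, so inverse 9.
N/3 = 520; 520 ≡ 1 (mod 3), inverse 1.
N/5 = 312; 312 ≡ 2 (mod 5); 2·3 ≡ 1, so inverse 3.
x ≡ 6·195·3 + 10·120·9 + 1·520·1 + 4·312·3 = 18574.
18574 mod 1560 = 1414.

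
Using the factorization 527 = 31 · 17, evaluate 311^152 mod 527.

Mod 31: 311 ≡ 1; by Fermat, exponent reduces to 152 mod 30 = 2; 1^2 ≡ 1 (mod 31).
Mod 17: 311 ≡ 5; by Fermat, exponent reduces to 152 mod 16 = 8; 5^8 ≡ 16 (mod 17).
Combine by CRT: x ≡ 1 (mod 31), x ≡ 16 (mod 17) ⇒ x ≡ 373 (mod 527).

373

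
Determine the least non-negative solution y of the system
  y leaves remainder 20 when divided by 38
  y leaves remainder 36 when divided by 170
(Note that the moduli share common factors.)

2756

gcd(38, 170) = 2 and 2 | (36 − 20), so the pair is consistent; merging gives y ≡ 2756 (mod 3230), where 3230 = lcm(38, 170).
The solution is unique modulo lcm(38, 170) = 3230.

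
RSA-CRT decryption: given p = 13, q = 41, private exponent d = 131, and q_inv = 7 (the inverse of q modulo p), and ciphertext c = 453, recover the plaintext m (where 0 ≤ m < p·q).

162

d_p = d mod (p−1) = 131 mod 12 = 11; d_q = d mod (q−1) = 11.
m₁ = c^(d_p) mod p: c ≡ 11 (mod 13), and 11^11 mod 13 = 6.
m₂ = c^(d_q) mod q: c ≡ 2 (mod 41), and 2^11 mod 41 = 39.
h = q_inv·(m₁ − m₂) mod p = 7·(6 − 39) mod 13 = 3.
m = m₂ + h·q = 39 + 3·41 = 162.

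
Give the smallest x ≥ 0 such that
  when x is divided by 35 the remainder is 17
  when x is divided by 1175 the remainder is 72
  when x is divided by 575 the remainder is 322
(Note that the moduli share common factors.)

gcd(35, 1175) = 5 and 5 | (72 − 17), so the pair is consistent; merging gives x ≡ 7122 (mod 8225), where 8225 = lcm(35, 1175).
gcd(8225, 575) = 25 and 25 | (322 − 7122), so the pair is consistent; merging gives x ≡ 146947 (mod 189175), where 189175 = lcm(8225, 575).
The solution is unique modulo lcm(35, 1175, 575) = 189175.

146947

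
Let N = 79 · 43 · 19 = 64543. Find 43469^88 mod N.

7351

Mod 79: 43469 ≡ 19; by Fermat, exponent reduces to 88 mod 78 = 10; 19^10 ≡ 4 (mod 79).
Mod 43: 43469 ≡ 39; by Fermat, exponent reduces to 88 mod 42 = 4; 39^4 ≡ 41 (mod 43).
Mod 19: 43469 ≡ 16; by Fermat, exponent reduces to 88 mod 18 = 16; 16^16 ≡ 17 (mod 19).
Combine by CRT: x ≡ 4 (mod 79), x ≡ 41 (mod 43), x ≡ 17 (mod 19) ⇒ x ≡ 7351 (mod 64543).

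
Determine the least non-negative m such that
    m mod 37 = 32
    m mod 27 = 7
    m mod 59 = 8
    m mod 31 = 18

The moduli are pairwise coprime; N = 37·27·59·31 = 1827171.
N/37 = 49383; 49383 ≡ 25 (mod 37); 25·3 ≡ 1, so inverse 3.
N/27 = 67673; 67673 ≡ 11 (mod 27); 11·5 ≡ 1, so inverse 5.
N/59 = 30969; 30969 ≡ 53 (mod 59); 53·49 ≡ 1, so inverse 49.
N/31 = 58941; 58941 ≡ 10 (mod 31); 10·28 ≡ 1, so inverse 28.
m ≡ 32·49383·3 + 7·67673·5 + 8·30969·49 + 18·58941·28 = 48955435.
48955435 mod 1827171 = 1448989.

1448989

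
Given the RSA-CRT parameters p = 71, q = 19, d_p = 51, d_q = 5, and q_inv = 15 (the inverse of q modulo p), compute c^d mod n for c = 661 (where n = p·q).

m₁ = c^(d_p) mod p: c ≡ 22 (mod 71), and 22^51 mod 71 = 65.
m₂ = c^(d_q) mod q: c ≡ 15 (mod 19), and 15^5 mod 19 = 2.
h = q_inv·(m₁ − m₂) mod p = 15·(65 − 2) mod 71 = 22.
m = m₂ + h·q = 2 + 22·19 = 420.

420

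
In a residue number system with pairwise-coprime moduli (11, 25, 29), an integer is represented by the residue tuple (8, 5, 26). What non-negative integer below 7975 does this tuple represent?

2230

Combine the congruences pairwise.
From x ≡ 8 (mod 11) write x = 8 + 11t. Substituting into x ≡ 5 (mod 25) gives 11t ≡ 22 (mod 25), and since 11⁻¹ ≡ 16 (mod 25), t ≡ 2. Hence x ≡ 8 + 11·2 = 30 (mod 275).
From x ≡ 30 (mod 275) write x = 30 + 275t. Substituting into x ≡ 26 (mod 29) gives 275t ≡ 25 (mod 29), and since 14⁻¹ ≡ 27 (mod 29), t ≡ 8. Hence x ≡ 30 + 275·8 = 2230 (mod 7975).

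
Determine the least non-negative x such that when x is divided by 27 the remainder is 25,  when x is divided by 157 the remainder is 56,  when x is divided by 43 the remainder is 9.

176524

From x ≡ 25 (mod 27) write x = 25 + 27t. Substituting into x ≡ 56 (mod 157) gives 27t ≡ 31 (mod 157), and since 27⁻¹ ≡ 64 (mod 157), t ≡ 100. Hence x ≡ 25 + 27·100 = 2725 (mod 4239).
From x ≡ 2725 (mod 4239) write x = 2725 + 4239t. Substituting into x ≡ 9 (mod 43) gives 4239t ≡ 36 (mod 43), and since 25⁻¹ ≡ 31 (mod 43), t ≡ 41. Hence x ≡ 2725 + 4239·41 = 176524 (mod 182277).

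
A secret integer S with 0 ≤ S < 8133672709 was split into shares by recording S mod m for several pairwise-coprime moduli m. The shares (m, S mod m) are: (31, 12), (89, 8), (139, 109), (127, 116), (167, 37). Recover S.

4628685931

The moduli are pairwise coprime; N = 31·89·139·127·167 = 8133672709.
N/31 = 262376539; 262376539 ≡ 10 (mod 31); 10·28 ≡ 1, so inverse 28.
N/89 = 91389581; 91389581 ≡ 20 (mod 89); 20·49 ≡ 1, so inverse 49.
N/139 = 58515631; 58515631 ≡ 106 (mod 139); 106·80 ≡ 1, so inverse 80.
N/127 = 64044667; 64044667 ≡ 91 (mod 127); 91·67 ≡ 1, so inverse 67.
N/167 = 48704627; 48704627 ≡ 79 (mod 167); 79·74 ≡ 1, so inverse 74.
S ≡ 12·262376539·28 + 8·91389581·49 + 109·58515631·80 + 116·64044667·67 + 37·48704627·74 = 1265347955826.
1265347955826 mod 8133672709 = 4628685931.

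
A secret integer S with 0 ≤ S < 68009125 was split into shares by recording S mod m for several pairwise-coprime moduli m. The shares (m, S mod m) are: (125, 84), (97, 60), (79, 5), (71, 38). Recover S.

The moduli are pairwise coprime; N = 125·97·79·71 = 68009125.
N/125 = 544073; 544073 ≡ 73 (mod 125); 73·12 ≡ 1, so inverse 12.
N/97 = 701125; 701125 ≡ 9 (mod 97); 9·54 ≡ 1, so inverse 54.
N/79 = 860875; 860875 ≡ 12 (mod 79); 12·33 ≡ 1, so inverse 33.
N/71 = 957875; 957875 ≡ 14 (mod 71); 14·66 ≡ 1, so inverse 66.
S ≡ 84·544073·12 + 60·701125·54 + 5·860875·33 + 38·957875·66 = 5364465459.
5364465459 mod 68009125 = 59753709.

59753709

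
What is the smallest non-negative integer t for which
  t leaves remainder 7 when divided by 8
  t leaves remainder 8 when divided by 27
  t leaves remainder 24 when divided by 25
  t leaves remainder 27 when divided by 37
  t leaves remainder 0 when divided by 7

656999

The moduli are pairwise coprime; N = 8·27·25·37·7 = 1398600.
N/8 = 174825; 174825 ≡ 1 (mod 8), inverse 1.
N/27 = 51800; 51800 ≡ 14 (mod 27); 14·2 ≡ 1, so inverse 2.
N/25 = 55944; 55944 ≡ 19 (mod 25); 19·4 ≡ 1, so inverse 4.
N/37 = 37800; 37800 ≡ 23 (mod 37); 23·29 ≡ 1, so inverse 29.
N/7 = 199800; 199800 ≡ 6 (mod 7); 6·6 ≡ 1, so inverse 6.
t ≡ 7·174825·1 + 8·51800·2 + 24·55944·4 + 27·37800·29 + 0·199800·6 = 37020599.
37020599 mod 1398600 = 656999.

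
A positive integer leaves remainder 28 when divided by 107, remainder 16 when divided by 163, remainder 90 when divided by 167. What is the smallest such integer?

The moduli are pairwise coprime; M = 107·163·167 = 2912647.
M/107 = 27221; 27221 ≡ 43 (mod 107); 43·5 ≡ 1, so inverse 5.
M/163 = 17869; 17869 ≡ 102 (mod 163); 102·8 ≡ 1, so inverse 8.
M/167 = 17441; 17441 ≡ 73 (mod 167); 73·151 ≡ 1, so inverse 151.
n ≡ 28·27221·5 + 16·17869·8 + 90·17441·151 = 243121362.
243121362 mod 2912647 = 1371661.

1371661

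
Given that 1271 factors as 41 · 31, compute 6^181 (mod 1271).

1060

Mod 41: 6 ≡ 6; by Fermat, exponent reduces to 181 mod 40 = 21; 6^21 ≡ 35 (mod 41).
Mod 31: 6 ≡ 6; by Fermat, exponent reduces to 181 mod 30 = 1; 6^1 ≡ 6 (mod 31).
Combine by CRT: x ≡ 35 (mod 41), x ≡ 6 (mod 31) ⇒ x ≡ 1060 (mod 1271).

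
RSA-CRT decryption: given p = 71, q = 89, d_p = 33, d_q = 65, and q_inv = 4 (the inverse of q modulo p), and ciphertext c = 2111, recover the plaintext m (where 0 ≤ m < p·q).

3325

m₁ = c^(d_p) mod p: c ≡ 52 (mod 71), and 52^33 mod 71 = 59.
m₂ = c^(d_q) mod q: c ≡ 64 (mod 89), and 64^65 mod 89 = 32.
h = q_inv·(m₁ − m₂) mod p = 4·(59 − 32) mod 71 = 37.
m = m₂ + h·q = 32 + 37·89 = 3325.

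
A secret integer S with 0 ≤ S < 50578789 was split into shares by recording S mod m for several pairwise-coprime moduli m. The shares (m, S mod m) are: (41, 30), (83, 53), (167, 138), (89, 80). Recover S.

39309600

The moduli are pairwise coprime; N = 41·83·167·89 = 50578789.
N/41 = 1233629; 1233629 ≡ 21 (mod 41); 21·2 ≡ 1, so inverse 2.
N/83 = 609383; 609383 ≡ 80 (mod 83); 80·55 ≡ 1, so inverse 55.
N/167 = 302867; 302867 ≡ 96 (mod 167); 96·127 ≡ 1, so inverse 127.
N/89 = 568301; 568301 ≡ 36 (mod 89); 36·47 ≡ 1, so inverse 47.
S ≡ 30·1233629·2 + 53·609383·55 + 138·302867·127 + 80·568301·47 = 9295227987.
9295227987 mod 50578789 = 39309600.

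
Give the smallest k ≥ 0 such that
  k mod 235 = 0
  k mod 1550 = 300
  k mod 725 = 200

gcd(235, 1550) = 5 and 5 | (300 − 0), so the pair is consistent; merging gives k ≡ 28200 (mod 72850), where 72850 = lcm(235, 1550).
gcd(72850, 725) = 25 and 25 | (200 − 28200), so the pair is consistent; merging gives k ≡ 538150 (mod 2112650), where 2112650 = lcm(72850, 725).
The solution is unique modulo lcm(235, 1550, 725) = 2112650.

538150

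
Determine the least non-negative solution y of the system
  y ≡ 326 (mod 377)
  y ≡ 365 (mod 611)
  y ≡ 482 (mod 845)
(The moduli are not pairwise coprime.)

139062

Combine the congruences pairwise.
gcd(377, 611) = 13 and 13 | (365 − 326), so the pair is consistent; merging gives y ≡ 15029 (mod 17719), where 17719 = lcm(377, 611).
gcd(17719, 845) = 13 and 13 | (482 − 15029), so the pair is consistent; merging gives y ≡ 139062 (mod 1151735), where 1151735 = lcm(17719, 845).
The solution is unique modulo lcm(377, 611, 845) = 1151735.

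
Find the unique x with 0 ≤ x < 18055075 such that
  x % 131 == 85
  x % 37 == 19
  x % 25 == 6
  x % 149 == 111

The moduli are pairwise coprime; N = 131·37·25·149 = 18055075.
N/131 = 137825; 137825 ≡ 13 (mod 131); 13·121 ≡ 1, so inverse 121.
N/37 = 487975; 487975 ≡ 19 (mod 37); 19·2 ≡ 1, so inverse 2.
N/25 = 722203; 722203 ≡ 3 (mod 25); 3·17 ≡ 1, so inverse 17.
N/149 = 121175; 121175 ≡ 38 (mod 149); 38·51 ≡ 1, so inverse 51.
x ≡ 85·137825·121 + 19·487975·2 + 6·722203·17 + 111·121175·51 = 2195709556.
2195709556 mod 18055075 = 11045481.

11045481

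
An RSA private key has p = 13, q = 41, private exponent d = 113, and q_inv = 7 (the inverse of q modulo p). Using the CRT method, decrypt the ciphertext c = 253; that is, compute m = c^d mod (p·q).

275

d_p = d mod (p−1) = 113 mod 12 = 5; d_q = d mod (q−1) = 33.
m₁ = c^(d_p) mod p: c ≡ 6 (mod 13), and 6^5 mod 13 = 2.
m₂ = c^(d_q) mod q: c ≡ 7 (mod 41), and 7^33 mod 41 = 29.
h = q_inv·(m₁ − m₂) mod p = 7·(2 − 29) mod 13 = 6.
m = m₂ + h·q = 29 + 6·41 = 275.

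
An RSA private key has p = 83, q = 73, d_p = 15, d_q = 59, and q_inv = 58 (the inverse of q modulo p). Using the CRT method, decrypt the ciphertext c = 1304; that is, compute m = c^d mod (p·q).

3599

m₁ = c^(d_p) mod p: c ≡ 59 (mod 83), and 59^15 mod 83 = 30.
m₂ = c^(d_q) mod q: c ≡ 63 (mod 73), and 63^59 mod 73 = 22.
h = q_inv·(m₁ − m₂) mod p = 58·(30 − 22) mod 83 = 49.
m = m₂ + h·q = 22 + 49·73 = 3599.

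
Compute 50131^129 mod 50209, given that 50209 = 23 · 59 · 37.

23838

Mod 23: 50131 ≡ 14; by Fermat, exponent reduces to 129 mod 22 = 19; 14^19 ≡ 10 (mod 23).
Mod 59: 50131 ≡ 40; by Fermat, exponent reduces to 129 mod 58 = 13; 40^13 ≡ 2 (mod 59).
Mod 37: 50131 ≡ 33; by Fermat, exponent reduces to 129 mod 36 = 21; 33^21 ≡ 10 (mod 37).
Combine by CRT: x ≡ 10 (mod 23), x ≡ 2 (mod 59), x ≡ 10 (mod 37) ⇒ x ≡ 23838 (mod 50209).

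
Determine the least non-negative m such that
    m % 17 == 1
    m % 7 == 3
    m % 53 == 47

2432

The moduli are pairwise coprime; N = 17·7·53 = 6307.
N/17 = 371; 371 ≡ 14 (mod 17); 14·11 ≡ 1, so inverse 11.
N/7 = 901; 901 ≡ 5 (mod 7); 5·3 ≡ 1, so inverse 3.
N/53 = 119; 119 ≡ 13 (mod 53); 13·49 ≡ 1, so inverse 49.
m ≡ 1·371·11 + 3·901·3 + 47·119·49 = 286247.
286247 mod 6307 = 2432.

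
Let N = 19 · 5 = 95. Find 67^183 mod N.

88

Mod 19: 67 ≡ 10; by Fermat, exponent reduces to 183 mod 18 = 3; 10^3 ≡ 12 (mod 19).
Mod 5: 67 ≡ 2; by Fermat, exponent reduces to 183 mod 4 = 3; 2^3 ≡ 3 (mod 5).
Combine by CRT: x ≡ 12 (mod 19), x ≡ 3 (mod 5) ⇒ x ≡ 88 (mod 95).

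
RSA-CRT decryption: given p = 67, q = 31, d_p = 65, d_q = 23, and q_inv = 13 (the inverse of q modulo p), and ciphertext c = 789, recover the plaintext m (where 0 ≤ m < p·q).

m₁ = c^(d_p) mod p: c ≡ 52 (mod 67), and 52^65 mod 67 = 58.
m₂ = c^(d_q) mod q: c ≡ 14 (mod 31), and 14^23 mod 31 = 18.
h = q_inv·(m₁ − m₂) mod p = 13·(58 − 18) mod 67 = 51.
m = m₂ + h·q = 18 + 51·31 = 1599.

1599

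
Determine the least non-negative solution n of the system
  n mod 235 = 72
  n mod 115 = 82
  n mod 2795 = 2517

2719257

gcd(235, 115) = 5 and 5 | (82 − 72), so the pair is consistent; merging gives n ≡ 542 (mod 5405), where 5405 = lcm(235, 115).
gcd(5405, 2795) = 5 and 5 | (2517 − 542), so the pair is consistent; merging gives n ≡ 2719257 (mod 3021395), where 3021395 = lcm(5405, 2795).
The solution is unique modulo lcm(235, 115, 2795) = 3021395.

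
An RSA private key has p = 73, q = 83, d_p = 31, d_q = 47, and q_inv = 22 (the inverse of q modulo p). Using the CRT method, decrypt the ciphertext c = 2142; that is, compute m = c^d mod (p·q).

m₁ = c^(d_p) mod p: c ≡ 25 (mod 73), and 25^31 mod 73 = 19.
m₂ = c^(d_q) mod q: c ≡ 67 (mod 83), and 67^47 mod 83 = 72.
h = q_inv·(m₁ − m₂) mod p = 22·(19 − 72) mod 73 = 2.
m = m₂ + h·q = 72 + 2·83 = 238.

238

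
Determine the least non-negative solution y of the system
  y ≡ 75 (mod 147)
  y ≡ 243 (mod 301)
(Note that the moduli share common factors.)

5661

gcd(147, 301) = 7 and 7 | (243 − 75), so the pair is consistent; merging gives y ≡ 5661 (mod 6321), where 6321 = lcm(147, 301).
The solution is unique modulo lcm(147, 301) = 6321.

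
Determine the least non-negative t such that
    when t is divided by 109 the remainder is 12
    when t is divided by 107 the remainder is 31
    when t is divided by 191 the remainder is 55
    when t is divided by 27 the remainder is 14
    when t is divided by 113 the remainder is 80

2849942570

From t ≡ 12 (mod 109) write t = 12 + 109s. Substituting into t ≡ 31 (mod 107) gives 109s ≡ 19 (mod 107), and since 2⁻¹ ≡ 54 (mod 107), s ≡ 63. Hence t ≡ 12 + 109·63 = 6879 (mod 11663).
From t ≡ 6879 (mod 11663) write t = 6879 + 11663s. Substituting into t ≡ 55 (mod 191) gives 11663s ≡ 52 (mod 191), and since 12⁻¹ ≡ 16 (mod 191), s ≡ 68. Hence t ≡ 6879 + 11663·68 = 799963 (mod 2227633).
From t ≡ 799963 (mod 2227633) write t = 799963 + 2227633s. Substituting into t ≡ 14 (mod 27) gives 2227633s ≡ 7 (mod 27), and since 25⁻¹ ≡ 13 (mod 27), s ≡ 10. Hence t ≡ 799963 + 2227633·10 = 23076293 (mod 60146091).
From t ≡ 23076293 (mod 60146091) write t = 23076293 + 60146091s. Substituting into t ≡ 80 (mod 113) gives 60146091s ≡ 82 (mod 113), and since 33⁻¹ ≡ 24 (mod 113), s ≡ 47. Hence t ≡ 23076293 + 60146091·47 = 2849942570 (mod 6796508283).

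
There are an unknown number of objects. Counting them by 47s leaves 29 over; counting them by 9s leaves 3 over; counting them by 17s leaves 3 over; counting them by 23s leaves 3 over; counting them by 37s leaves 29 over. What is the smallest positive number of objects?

3733662

From N ≡ 29 (mod 47) write N = 29 + 47t. Substituting into N ≡ 3 (mod 9) gives 47t ≡ 1 (mod 9), and since 2⁻¹ ≡ 5 (mod 9), t ≡ 5. Hence N ≡ 29 + 47·5 = 264 (mod 423).
From N ≡ 264 (mod 423) write N = 264 + 423t. Substituting into N ≡ 3 (mod 17) gives 423t ≡ 11 (mod 17), and since 15⁻¹ ≡ 8 (mod 17), t ≡ 3. Hence N ≡ 264 + 423·3 = 1533 (mod 7191).
From N ≡ 1533 (mod 7191) write N = 1533 + 7191t. Substituting into N ≡ 3 (mod 23) gives 7191t ≡ 11 (mod 23), and since 15⁻¹ ≡ 20 (mod 23), t ≡ 13. Hence N ≡ 1533 + 7191·13 = 95016 (mod 165393).
From N ≡ 95016 (mod 165393) write N = 95016 + 165393t. Substituting into N ≡ 29 (mod 37) gives 165393t ≡ 29 (mod 37), and since 3⁻¹ ≡ 25 (mod 37), t ≡ 22. Hence N ≡ 95016 + 165393·22 = 3733662 (mod 6119541).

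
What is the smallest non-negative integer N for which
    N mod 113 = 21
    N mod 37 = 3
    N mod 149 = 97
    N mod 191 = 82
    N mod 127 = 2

From N ≡ 21 (mod 113) write N = 21 + 113t. Substituting into N ≡ 3 (mod 37) gives 113t ≡ 19 (mod 37), and since 2⁻¹ ≡ 19 (mod 37), t ≡ 28. Hence N ≡ 21 + 113·28 = 3185 (mod 4181).
From N ≡ 3185 (mod 4181) write N = 3185 + 4181t. Substituting into N ≡ 97 (mod 149) gives 4181t ≡ 41 (mod 149), and since 9⁻¹ ≡ 116 (mod 149), t ≡ 137. Hence N ≡ 3185 + 4181·137 = 575982 (mod 622969).
From N ≡ 575982 (mod 622969) write N = 575982 + 622969t. Substituting into N ≡ 82 (mod 191) gives 622969t ≡ 156 (mod 191), and since 118⁻¹ ≡ 34 (mod 191), t ≡ 147. Hence N ≡ 575982 + 622969·147 = 92152425 (mod 118987079).
From N ≡ 92152425 (mod 118987079) write N = 92152425 + 118987079t. Substituting into N ≡ 2 (mod 127) gives 118987079t ≡ 47 (mod 127), and since 17⁻¹ ≡ 15 (mod 127), t ≡ 70. Hence N ≡ 92152425 + 118987079·70 = 8421247955 (mod 15111359033).

8421247955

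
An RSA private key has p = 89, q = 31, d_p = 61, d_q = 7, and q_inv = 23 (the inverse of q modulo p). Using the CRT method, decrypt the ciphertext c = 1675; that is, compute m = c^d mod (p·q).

1954

m₁ = c^(d_p) mod p: c ≡ 73 (mod 89), and 73^61 mod 89 = 85.
m₂ = c^(d_q) mod q: c ≡ 1 (mod 31), and 1^7 mod 31 = 1.
h = q_inv·(m₁ − m₂) mod p = 23·(85 − 1) mod 89 = 63.
m = m₂ + h·q = 1 + 63·31 = 1954.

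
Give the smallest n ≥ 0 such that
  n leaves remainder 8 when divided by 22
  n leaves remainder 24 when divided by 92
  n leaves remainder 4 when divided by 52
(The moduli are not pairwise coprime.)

gcd(22, 92) = 2 and 2 | (24 − 8), so the pair is consistent; merging gives n ≡ 668 (mod 1012), where 1012 = lcm(22, 92).
gcd(1012, 52) = 4 and 4 | (4 − 668), so the pair is consistent; merging gives n ≡ 7752 (mod 13156), where 13156 = lcm(1012, 52).
The solution is unique modulo lcm(22, 92, 52) = 13156.

7752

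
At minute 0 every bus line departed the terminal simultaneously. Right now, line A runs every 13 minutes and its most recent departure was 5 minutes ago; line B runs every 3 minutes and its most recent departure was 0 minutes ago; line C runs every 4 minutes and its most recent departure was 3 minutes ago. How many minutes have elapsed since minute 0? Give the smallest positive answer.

135

The moduli are pairwise coprime; N = 13·3·4 = 156.
N/13 = 12; 12 ≡ 12 (mod 13); 12·12 ≡ 1, so inverse 12.
N/3 = 52; 52 ≡ 1 (mod 3), inverse 1.
N/4 = 39; 39 ≡ 3 (mod 4); 3·3 ≡ 1, so inverse 3.
t ≡ 5·12·12 + 0·52·1 + 3·39·3 = 1071.
1071 mod 156 = 135.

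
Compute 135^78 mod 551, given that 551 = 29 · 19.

Mod 29: 135 ≡ 19; by Fermat, exponent reduces to 78 mod 28 = 22; 19^22 ≡ 4 (mod 29).
Mod 19: 135 ≡ 2; by Fermat, exponent reduces to 78 mod 18 = 6; 2^6 ≡ 7 (mod 19).
Combine by CRT: x ≡ 4 (mod 29), x ≡ 7 (mod 19) ⇒ x ≡ 178 (mod 551).

178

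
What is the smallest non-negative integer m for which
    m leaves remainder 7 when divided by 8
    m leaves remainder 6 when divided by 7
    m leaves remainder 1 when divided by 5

The moduli are pairwise coprime; N = 8·7·5 = 280.
N/8 = 35; 35 ≡ 3 (mod 8); 3·3 ≡ 1, so inverse 3.
N/7 = 40; 40 ≡ 5 (mod 7); 5·3 ≡ 1, so inverse 3.
N/5 = 56; 56 ≡ 1 (mod 5), inverse 1.
m ≡ 7·35·3 + 6·40·3 + 1·56·1 = 1511.
1511 mod 280 = 111.

111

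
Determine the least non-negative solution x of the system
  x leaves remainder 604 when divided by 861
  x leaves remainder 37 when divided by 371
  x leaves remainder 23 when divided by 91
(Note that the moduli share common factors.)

356197

Combine the congruences pairwise.
gcd(861, 371) = 7 and 7 | (37 − 604), so the pair is consistent; merging gives x ≡ 36766 (mod 45633), where 45633 = lcm(861, 371).
gcd(45633, 91) = 7 and 7 | (23 − 36766), so the pair is consistent; merging gives x ≡ 356197 (mod 593229), where 593229 = lcm(45633, 91).
The solution is unique modulo lcm(861, 371, 91) = 593229.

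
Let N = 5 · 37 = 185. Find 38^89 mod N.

Mod 5: 38 ≡ 3; by Fermat, exponent reduces to 89 mod 4 = 1; 3^1 ≡ 3 (mod 5).
Mod 37: 38 ≡ 1; by Fermat, exponent reduces to 89 mod 36 = 17; 1^17 ≡ 1 (mod 37).
Combine by CRT: x ≡ 3 (mod 5), x ≡ 1 (mod 37) ⇒ x ≡ 38 (mod 185).

38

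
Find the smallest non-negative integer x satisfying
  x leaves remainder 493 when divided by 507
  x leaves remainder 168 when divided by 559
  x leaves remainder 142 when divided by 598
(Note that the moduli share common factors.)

gcd(507, 559) = 13 and 13 | (168 − 493), so the pair is consistent; merging gives x ≡ 9112 (mod 21801), where 21801 = lcm(507, 559).
gcd(21801, 598) = 13 and 13 | (142 − 9112), so the pair is consistent; merging gives x ≡ 9112 (mod 1002846), where 1002846 = lcm(21801, 598).
The solution is unique modulo lcm(507, 559, 598) = 1002846.

9112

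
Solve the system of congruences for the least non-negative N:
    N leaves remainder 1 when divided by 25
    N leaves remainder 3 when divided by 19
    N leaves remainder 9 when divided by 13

1751

The moduli are pairwise coprime; M = 25·19·13 = 6175.
M/25 = 247; 247 ≡ 22 (mod 25); 22·8 ≡ 1, so inverse 8.
M/19 = 325; 325 ≡ 2 (mod 19); 2·10 ≡ 1, so inverse 10.
M/13 = 475; 475 ≡ 7 (mod 13); 7·2 ≡ 1, so inverse 2.
N ≡ 1·247·8 + 3·325·10 + 9·475·2 = 20276.
20276 mod 6175 = 1751.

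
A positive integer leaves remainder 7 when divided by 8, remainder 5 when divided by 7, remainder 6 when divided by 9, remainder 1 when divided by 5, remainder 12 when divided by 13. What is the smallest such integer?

11751

The moduli are pairwise coprime; N = 8·7·9·5·13 = 32760.
N/8 = 4095; 4095 ≡ 7 (mod 8); 7·7 ≡ 1, so inverse 7.
N/7 = 4680; 4680 ≡ 4 (mod 7); 4·2 ≡ 1, so inverse 2.
N/9 = 3640; 3640 ≡ 4 (mod 9); 4·7 ≡ 1, so inverse 7.
N/5 = 6552; 6552 ≡ 2 (mod 5); 2·3 ≡ 1, so inverse 3.
N/13 = 2520; 2520 ≡ 11 (mod 13); 11·6 ≡ 1, so inverse 6.
x ≡ 7·4095·7 + 5·4680·2 + 6·3640·7 + 1·6552·3 + 12·2520·6 = 601431.
601431 mod 32760 = 11751.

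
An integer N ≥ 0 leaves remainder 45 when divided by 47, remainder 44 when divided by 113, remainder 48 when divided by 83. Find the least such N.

The moduli are pairwise coprime; M = 47·113·83 = 440813.
M/47 = 9379; 9379 ≡ 26 (mod 47); 26·38 ≡ 1, so inverse 38.
M/113 = 3901; 3901 ≡ 59 (mod 113); 59·23 ≡ 1, so inverse 23.
M/83 = 5311; 5311 ≡ 82 (mod 83); 82·82 ≡ 1, so inverse 82.
N ≡ 45·9379·38 + 44·3901·23 + 48·5311·82 = 40889998.
40889998 mod 440813 = 335202.

335202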